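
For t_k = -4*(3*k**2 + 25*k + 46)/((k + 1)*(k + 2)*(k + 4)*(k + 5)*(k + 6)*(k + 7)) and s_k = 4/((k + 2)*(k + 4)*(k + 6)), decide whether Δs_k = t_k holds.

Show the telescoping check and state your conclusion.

s_(k+1) = 4/((k + 3)*(k + 5)*(k + 7))
s_(k+1) − s_k = 4/((k + 3)*(k + 5)*(k + 7)) - 4/((k + 2)*(k + 4)*(k + 6))
(s_(k+1) − s_k) − t_k = 4*(4*k**2 + 37*k + 81)/(k**7 + 28*k**6 + 322*k**5 + 1960*k**4 + 6769*k**3 + 13132*k**2 + 13068*k + 5040)

Invalid: residual 4*(4*k**2 + 37*k + 81)/(k**7 + 28*k**6 + 322*k**5 + 1960*k**4 + 6769*k**3 + 13132*k**2 + 13068*k + 5040) ≠ 0.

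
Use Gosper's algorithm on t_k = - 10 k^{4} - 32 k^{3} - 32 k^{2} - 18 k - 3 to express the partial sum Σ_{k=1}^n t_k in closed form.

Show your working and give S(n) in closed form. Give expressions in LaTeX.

t_(k+1)/t_k = (10*k**4 + 72*k**3 + 188*k**2 + 218*k + 95)/(10*k**4 + 32*k**3 + 32*k**2 + 18*k + 3).
Gosper form: A/B · C(k+1)/C(k) with A=1, B=1, C=k**4 + 16*k**3/5 + 16*k**2/5 + 9*k/5 + 3/10.
Need (1)·f(k+1) − (1)·f(k) = k**4 + 16*k**3/5 + 16*k**2/5 + 9*k/5 + 3/10.
deg f ≤ 5 (via 0,0,4).
Solving with deg f ≤ 5: f(k) = k*(2*k**4 + 3*k**3 - 2*k**2 + k - 1)/10.
R(k) = B(k−1)·f(k)/C(k) = k*(2*k**4 + 3*k**3 - 2*k**2 + k - 1)/(10*k**4 + 32*k**3 + 32*k**2 + 18*k + 3); s_k = R·t_k = k*(-2*k**4 - 3*k**3 + 2*k**2 - k + 1).
Δs = -10*k**4 - 32*k**3 - 32*k**2 - 18*k - 3, as required.
s_(n+1) = -2*n**5 - 13*n**4 - 30*n**3 - 33*n**2 - 17*n - 3 and s_(1) = -3, so S(n) = n*(-2*n**4 - 13*n**3 - 30*n**2 - 33*n - 17).

S(n) = n \left(- 2 n^{4} - 13 n^{3} - 30 n^{2} - 33 n - 17\right)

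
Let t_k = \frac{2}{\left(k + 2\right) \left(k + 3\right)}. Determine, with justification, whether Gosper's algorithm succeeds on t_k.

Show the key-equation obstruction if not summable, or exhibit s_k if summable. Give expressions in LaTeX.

Yes. s_k = \frac{k}{k + 2}.

Ratio r(k) = (k + 2)/(k + 4).
So A=k + 2 and B=k + 4, with C=1.
Need (k + 2)·f(k+1) − (k + 3)·f(k) = 1.
d = 1 from the (1,1,0) case.
Solve for f: f(k) = k/2 (degree 1 ≤ 1).
Get s_k = R·t_k = k/(k + 2) with R(k) = B(k−1)f(k)/C(k) = k*(k + 3)/2.
Verify: 2/(k**2 + 5*k + 6) matches t_k.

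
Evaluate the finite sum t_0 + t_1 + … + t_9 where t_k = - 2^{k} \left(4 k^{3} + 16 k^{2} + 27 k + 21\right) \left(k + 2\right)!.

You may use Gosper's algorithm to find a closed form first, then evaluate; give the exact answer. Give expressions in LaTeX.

Σ = -94666044211194

Ratio r(k) = 2*(4*k**4 + 40*k**3 + 155*k**2 + 281*k + 204)/(4*k**3 + 16*k**2 + 27*k + 21).
Normal form (A,B,C) = (2*k + 6, 1, k**3 + 4*k**2 + 27*k/4 + 21/4).
Key eq: (2*k + 6)·f(k+1) = (1)·f(k) + (k**3 + 4*k**2 + 27*k/4 + 21/4).
d = 2 from the (1,0,3) case.
Match coefficients ⇒ f(k) = (2*k**2 - k + 3)/4.
So s_k = (B(k−1)f/C)·t_k = ((2*k**2 - k + 3)/(4*k**3 + 16*k**2 + 27*k + 21))·t_k = -2**k*(2*k**2 - k + 3)*factorial(k + 2).
Δs = -2**k*(4*k**3 + 16*k**2 + 27*k + 21)*factorial(k + 2), as required.
Σ_(k=0)^(9) t_k = s_(10) − s_(0) = -94666044211200 − (-6) = -94666044211194.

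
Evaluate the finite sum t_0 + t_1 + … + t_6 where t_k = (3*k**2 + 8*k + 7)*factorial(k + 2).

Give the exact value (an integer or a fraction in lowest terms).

t_(k+1)/t_k = (k + 3)*(8*k + 3*(k + 1)**2 + 15)/(3*k**2 + 8*k + 7).
So A=k + 3 and B=1, with C=k**2 + 8*k/3 + 7/3.
f must satisfy (k + 3)·f(k+1) − (1)·f(k) = k**2 + 8*k/3 + 7/3.
Bound: deg f ≤ 1.
Coefficient equations give f(k) = (3*k - 1)/3.
Get s_k = R·t_k = (3*k - 1)*factorial(k + 2) with R(k) = B(k−1)f(k)/C(k) = (3*k - 1)/(3*k**2 + 8*k + 7).
Check: Δs_k = (3*k**2 + 8*k + 7)*factorial(k + 2). ✓
Sum = s_(7) − s_(0); s_(7) = 7257600, s_(0) = -2 ⇒ 7257602.

Σ = 7257602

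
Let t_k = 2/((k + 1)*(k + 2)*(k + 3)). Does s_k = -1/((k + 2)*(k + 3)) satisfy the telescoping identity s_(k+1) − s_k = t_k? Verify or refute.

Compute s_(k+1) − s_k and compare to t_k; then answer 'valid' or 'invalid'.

s_(k+1) = -1/((k + 3)*(k + 4))
s_(k+1) − s_k = 2/(k**3 + 9*k**2 + 26*k + 24)
(s_(k+1) − s_k) − t_k = -6/(k**4 + 10*k**3 + 35*k**2 + 50*k + 24)

Invalid: residual -6/(k**4 + 10*k**3 + 35*k**2 + 50*k + 24) ≠ 0.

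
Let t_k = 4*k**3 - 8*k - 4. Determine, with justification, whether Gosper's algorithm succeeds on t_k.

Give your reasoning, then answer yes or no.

Yes. s_k = k**2*(k**2 - 2*k - 3).

t_(k+1)/t_k = (2*k - (k + 1)**3 + 3)/(-k**3 + 2*k + 1).
Factor: A=1; B=1; C=k**3 - 2*k - 1.
f must satisfy (1)·f(k+1) − (1)·f(k) = k**3 - 2*k - 1.
Bound: deg f ≤ 4.
Solve for f: f(k) = k**2*(k - 3)*(k + 1)/4 (degree 4 ≤ 4).
Then R = B(k−1)f/C = k**2*(k - 3)/(4*(k**2 - k - 1)), so s_k = R(k)·t_k = k**2*(k**2 - 2*k - 3).
Verify: 4*k**3 - 8*k - 4 matches t_k.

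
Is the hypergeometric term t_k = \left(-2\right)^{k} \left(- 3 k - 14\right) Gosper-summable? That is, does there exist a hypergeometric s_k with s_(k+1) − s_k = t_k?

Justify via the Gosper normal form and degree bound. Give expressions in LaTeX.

Yes. s_k = \left(-2\right)^{k} \left(k + 4\right).

Step 1: r(k) = 2*(-3*k - 17)/(3*k + 14).
A = -2, B = 1, C = k + 14/3.
Solve (-2)·f(k+1) − (1)·f(k) = k + 14/3.
d = 1 from the (0,0,1) case.
Solving with deg f ≤ 1: f(k) = -(k + 4)/3.
Then R = B(k−1)f/C = -(k + 4)/(3*k + 14), so s_k = R(k)·t_k = (-2)**k*(k + 4).
Δs = (-2)**k*(-3*k - 14), as required.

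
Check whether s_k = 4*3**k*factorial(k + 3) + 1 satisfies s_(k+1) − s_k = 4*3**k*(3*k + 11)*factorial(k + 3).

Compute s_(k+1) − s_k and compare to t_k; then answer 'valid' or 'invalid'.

s_(k+1) = 4*3**(k + 1)*factorial(k + 4) + 1
s_(k+1) − s_k = 4*3**k*(3*k + 11)*factorial(k + 3)
(s_(k+1) − s_k) − t_k = 0

valid (s_(k+1) − s_k reduces to t_k)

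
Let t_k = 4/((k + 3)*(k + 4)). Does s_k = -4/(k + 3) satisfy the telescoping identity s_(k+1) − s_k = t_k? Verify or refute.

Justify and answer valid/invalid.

Valid: the claim telescopes to t_k.

s_(k+1) = -4/(k + 4)
s_(k+1) − s_k = 4/((k + 3)*(k + 4))
(s_(k+1) − s_k) − t_k = 0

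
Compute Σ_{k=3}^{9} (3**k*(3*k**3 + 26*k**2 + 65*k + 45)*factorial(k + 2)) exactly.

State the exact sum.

Ratio r(k) = 3*(3*k**4 + 44*k**3 + 231*k**2 + 517*k + 417)/(3*k**3 + 26*k**2 + 65*k + 45).
A = 3*k + 9, B = 1, C = k**3 + 26*k**2/3 + 65*k/3 + 15.
Solve (3*k + 9)·f(k+1) − (1)·f(k) = k**3 + 26*k**2/3 + 65*k/3 + 15.
Bound: deg f ≤ 2.
Solve for f: f(k) = k*(k + 4)/3 (degree 2 ≤ 2).
Get s_k = R·t_k = 3**k*k*(k + 4)*factorial(k + 2) with R(k) = B(k−1)f(k)/C(k) = k*(k + 4)/(3*k**3 + 26*k**2 + 65*k + 45).
Verify: 3**k*(3*k**3 + 26*k**2 + 65*k + 45)*factorial(k + 2) matches t_k.
Sum = s_(10) − s_(3); s_(10) = 3959839166976000, s_(3) = 68040 ⇒ 3959839166907960.

Σ = 3959839166907960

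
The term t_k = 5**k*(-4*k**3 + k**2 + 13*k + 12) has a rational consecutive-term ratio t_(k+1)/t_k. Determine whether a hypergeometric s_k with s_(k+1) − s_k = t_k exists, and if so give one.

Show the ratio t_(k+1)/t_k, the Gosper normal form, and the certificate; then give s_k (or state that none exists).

s_k = 5**k*(-k**3 + 4*k**2 - 3*k + 3)

t_(k+1)/t_k = 5*(4*k**3 + 11*k**2 - 3*k - 22)/(4*k**3 - k**2 - 13*k - 12).
Take A(k)=5, B(k)=1, C(k)=k**3 - k**2/4 - 13*k/4 - 3.
Key eq: (5)·f(k+1) = (1)·f(k) + (k**3 - k**2/4 - 13*k/4 - 3).
d = 3 from the (0,0,3) case.
Solve for f: f(k) = (k**3 - 4*k**2 + 3*k - 3)/4 (degree 3 ≤ 3).
So s_k = (B(k−1)f/C)·t_k = ((k**3 - 4*k**2 + 3*k - 3)/(4*k**3 - k**2 - 13*k - 12))·t_k = 5**k*(-k**3 + 4*k**2 - 3*k + 3).
Check: Δs_k = 5**k*(-4*k**3 + k**2 + 13*k + 12). ✓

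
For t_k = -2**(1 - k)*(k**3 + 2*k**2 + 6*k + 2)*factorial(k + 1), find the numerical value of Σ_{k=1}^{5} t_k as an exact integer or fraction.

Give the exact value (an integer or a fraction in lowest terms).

r(k) = (k**4 + 7*k**3 + 23*k**2 + 37*k + 22)/(2*(k**3 + 2*k**2 + 6*k + 2)) after simplifying.
So A=k/2 + 1 and B=1, with C=k**3 + 2*k**2 + 6*k + 2.
Solve (k/2 + 1)·f(k+1) − (1)·f(k) = k**3 + 2*k**2 + 6*k + 2.
Degrees (1,0,3) ⇒ d ≤ 2.
Coefficient equations give f(k) = 2*(k**2 + 1).
Get s_k = R·t_k = -2**(2 - k)*(k**2 + 1)*factorial(k + 1) with R(k) = B(k−1)f(k)/C(k) = 2*(k**2 + 1)/(k**3 + 2*k**2 + 6*k + 2).
Check: Δs_k = -2**(1 - k)*(k**3 + 2*k**2 + 6*k + 2)*factorial(k + 1). ✓
Σ_(k=1)^(5) t_k = s_(6) − s_(1) = -11655 − (-8) = -11647.

Σ = -11647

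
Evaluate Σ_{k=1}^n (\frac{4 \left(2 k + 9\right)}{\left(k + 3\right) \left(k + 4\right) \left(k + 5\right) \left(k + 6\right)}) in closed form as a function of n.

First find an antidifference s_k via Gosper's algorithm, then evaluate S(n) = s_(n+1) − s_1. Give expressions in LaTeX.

t_(k+1)/t_k = (k + 3)*(2*k + 11)/((k + 7)*(2*k + 9)).
Take A(k)=k + 3, B(k)=k + 7, C(k)=k + 9/2.
Need (k + 3)·f(k+1) − (k + 6)·f(k) = k + 9/2.
deg f ≤ 3 (via 1,1,1).
Solve for f: f(k) = k*(k + 4)*(k + 8)/30 (degree 3 ≤ 3).
So s_k = (B(k−1)f/C)·t_k = (k*(k + 4)*(k + 6)*(k + 8)/(15*(2*k + 9)))·t_k = 4*k*(k + 8)/(15*(k**2 + 8*k + 15)).
s_(k+1) − s_k = 4*(2*k + 9)/(k**4 + 18*k**3 + 119*k**2 + 342*k + 360) = t_k.
Σ_(k=1)^n t_k = s_(n+1) − s_(1) = (4*(n**2 + 10*n + 9)/(15*(n**2 + 10*n + 24))) − (1/10), i.e. n*(n + 10)/(6*(n**2 + 10*n + 24)).

S(n) = \frac{n \left(n + 10\right)}{6 \left(n^{2} + 10 n + 24\right)}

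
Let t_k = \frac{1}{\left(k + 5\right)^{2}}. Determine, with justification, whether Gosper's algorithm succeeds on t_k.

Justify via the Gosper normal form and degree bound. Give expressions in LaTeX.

Compute t_(k+1)/t_k: get (k + 5)**2/(k + 6)**2.
Take A(k)=k**2 + 10*k + 25, B(k)=k**2 + 12*k + 36, C(k)=1.
Key eq: (k**2 + 10*k + 25)·f(k+1) = (k**2 + 10*k + 25)·f(k) + (1).
d = 0 from the (2,2,0) case.
f = c0 ⇒ A·f(k+1) − B(k−1)·f(k) − C = -1. The system {-1 = 0} is inconsistent; no antidifference.

No; the coefficient equations for f are inconsistent.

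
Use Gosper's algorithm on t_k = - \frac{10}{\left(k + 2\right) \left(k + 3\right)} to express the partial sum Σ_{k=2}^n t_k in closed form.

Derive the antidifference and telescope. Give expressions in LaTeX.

S(n) = \frac{5 \left(1 - n\right)}{2 \left(n + 3\right)}

Ratio r(k) = (k + 2)/(k + 4).
Take A(k)=k + 2, B(k)=k + 4, C(k)=1.
f must satisfy (k + 2)·f(k+1) − (k + 3)·f(k) = 1.
Bound: deg f ≤ 1.
Match coefficients ⇒ f(k) = k/2.
So s_k = (B(k−1)f/C)·t_k = (k*(k + 3)/2)·t_k = -5*k/(k + 2).
Verify: -10/(k**2 + 5*k + 6) matches t_k.
s_(n+1) = 5*(-n - 1)/(n + 3) and s_(2) = -5/2, so S(n) = 5*(1 - n)/(2*(n + 3)).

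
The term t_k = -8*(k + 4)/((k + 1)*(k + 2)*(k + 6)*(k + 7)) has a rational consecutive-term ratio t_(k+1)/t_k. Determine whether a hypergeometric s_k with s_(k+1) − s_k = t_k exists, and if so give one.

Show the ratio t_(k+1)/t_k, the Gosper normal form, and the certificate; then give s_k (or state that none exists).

Step 1: r(k) = (k + 1)*(k + 5)*(k + 6)/((k + 3)*(k + 4)*(k + 8)).
Gosper form: A/B · C(k+1)/C(k) with A=k + 1, B=k + 8, C=k**4 + 16*k**3 + 95*k**2 + 248*k + 240.
Key eq: (k + 1)·f(k+1) = (k + 7)·f(k) + (k**4 + 16*k**3 + 95*k**2 + 248*k + 240).
d = 6 from the (1,1,4) case.
Solve for f: f(k) = k*(k + 2)*(k + 3)*(k + 4)*(k + 5)*(k + 7)/12 (degree 6 ≤ 6).
R(k) = B(k−1)·f(k)/C(k) = k*(k + 2)*(k + 7)**2/(12*(k + 4)); s_k = R·t_k = 2*k*(-k - 7)/(3*(k**2 + 7*k + 6)).
Verify: 8*(-k - 4)/(k**4 + 16*k**3 + 83*k**2 + 152*k + 84) matches t_k.

s_k = 2*k*(-k - 7)/(3*(k**2 + 7*k + 6))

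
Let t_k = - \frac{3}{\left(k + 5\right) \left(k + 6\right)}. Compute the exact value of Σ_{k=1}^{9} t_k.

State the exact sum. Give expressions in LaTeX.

The ratio is (k + 5)/(k + 7).
Gosper form: A/B · C(k+1)/C(k) with A=k + 5, B=k + 7, C=1.
Need (k + 5)·f(k+1) − (k + 6)·f(k) = 1.
Bound: deg f ≤ 1.
Solving with deg f ≤ 1: f(k) = k/5.
Then R = B(k−1)f/C = k*(k + 6)/5, so s_k = R(k)·t_k = -3*k/(5*k + 25).
s_(k+1) − s_k = -3/(k**2 + 11*k + 30) = t_k.
Evaluate s at k=10 and k=1: -2/5 and -1/10; difference -3/10.

Σ = -3/10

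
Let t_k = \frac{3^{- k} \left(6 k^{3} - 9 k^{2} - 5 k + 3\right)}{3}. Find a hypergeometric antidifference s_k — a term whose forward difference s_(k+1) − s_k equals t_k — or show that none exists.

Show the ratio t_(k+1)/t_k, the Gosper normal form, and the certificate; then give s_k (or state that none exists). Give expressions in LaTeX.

s_k = 3^{- k} \left(- 3 k^{3} - 2 k - 4\right)

Ratio r(k) = (6*k**3 + 9*k**2 - 5*k - 5)/(3*(6*k**3 - 9*k**2 - 5*k + 3)).
A = 1/3, B = 1, C = k**3 - 3*k**2/2 - 5*k/6 + 1/2.
Need (1/3)·f(k+1) − (1)·f(k) = k**3 - 3*k**2/2 - 5*k/6 + 1/2.
Degrees (0,0,3) ⇒ d ≤ 3.
Coefficient equations give f(k) = -(3*k**3 + 2*k + 4)/2.
Then R = B(k−1)f/C = -3*(3*k**3 + 2*k + 4)/(6*k**3 - 9*k**2 - 5*k + 3), so s_k = R(k)·t_k = (-3*k**3 - 2*k - 4)/3**k.
Δs = (6*k**3 - 9*k**2 - 5*k + 3)/(3*3**k), as required.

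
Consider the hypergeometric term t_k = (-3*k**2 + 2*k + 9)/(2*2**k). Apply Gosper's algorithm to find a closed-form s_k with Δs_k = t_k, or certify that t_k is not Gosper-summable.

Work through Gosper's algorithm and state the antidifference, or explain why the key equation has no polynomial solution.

s_k = (3*k**2 + 4*k - 2)/2**k

t_(k+1)/t_k = (3*k**2 + 4*k - 8)/(2*(3*k**2 - 2*k - 9)).
Normal form (A,B,C) = (1/2, 1, k**2 - 2*k/3 - 3).
Need (1/2)·f(k+1) − (1)·f(k) = k**2 - 2*k/3 - 3.
Bound: deg f ≤ 2.
Solve for f: f(k) = -2*(3*k**2 + 4*k - 2)/3 (degree 2 ≤ 2).
R(k) = B(k−1)·f(k)/C(k) = -2*(3*k**2 + 4*k - 2)/(3*k**2 - 2*k - 9); s_k = R·t_k = (3*k**2 + 4*k - 2)/2**k.
s_(k+1) − s_k = (-3*k**2 + 2*k + 9)/(2*2**k) = t_k.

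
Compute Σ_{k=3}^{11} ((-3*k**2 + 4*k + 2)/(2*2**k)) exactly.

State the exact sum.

Σ = -17973/4096

r(k) = (3*k**2 + 2*k - 3)/(2*(3*k**2 - 4*k - 2)) after simplifying.
Factor: A=1/2; B=1; C=k**2 - 4*k/3 - 2/3.
Key eq: (1/2)·f(k+1) = (1)·f(k) + (k**2 - 4*k/3 - 2/3).
From deg A=0, deg B=0, deg C=2: d=2.
A polynomial solution: f(k) = -2*(3*k**2 + 2*k + 3)/3.
Certificate R = B(k−1)f/C = -2*(3*k**2 + 2*k + 3)/(3*k**2 - 4*k - 2) gives s_k = (3*k**2 + 2*k + 3)/2**k.
Check: Δs_k = (-3*k**2 + 4*k + 2)/(2*2**k). ✓
Σ_(k=3)^(11) t_k = s_(12) − s_(3) = 459/4096 − (9/2) = -17973/4096.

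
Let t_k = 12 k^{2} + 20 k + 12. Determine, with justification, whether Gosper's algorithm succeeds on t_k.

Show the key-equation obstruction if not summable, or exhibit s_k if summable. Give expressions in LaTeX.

Yes. s_k = 4 k \left(k^{2} + k + 1\right).

The ratio is (3*k**2 + 11*k + 11)/(3*k**2 + 5*k + 3).
A = 1, B = 1, C = k**2 + 5*k/3 + 1.
Solve (1)·f(k+1) − (1)·f(k) = k**2 + 5*k/3 + 1.
From deg A=0, deg B=0, deg C=2: d=3.
Coefficient equations give f(k) = k*(k**2 + k + 1)/3.
Get s_k = R·t_k = 4*k*(k**2 + k + 1) with R(k) = B(k−1)f(k)/C(k) = k*(k**2 + k + 1)/(3*k**2 + 5*k + 3).
Verify: 12*k**2 + 20*k + 12 matches t_k.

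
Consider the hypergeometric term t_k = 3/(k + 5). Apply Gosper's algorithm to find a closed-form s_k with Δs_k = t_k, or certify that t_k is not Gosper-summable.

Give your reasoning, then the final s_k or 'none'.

The ratio is (k + 5)/(k + 6).
So A=k + 5 and B=k + 6, with C=1.
Set up (k + 5)·f(k+1) − (k + 5)·f(k) − (1) = 0.
Bound: deg f ≤ 0.
Put f(k) = c0: A·f(k+1) − B(k−1)·f(k) − C = -1; need -1 = 0 — inconsistent ⇒ no f, not summable.

no hypergeometric antidifference exists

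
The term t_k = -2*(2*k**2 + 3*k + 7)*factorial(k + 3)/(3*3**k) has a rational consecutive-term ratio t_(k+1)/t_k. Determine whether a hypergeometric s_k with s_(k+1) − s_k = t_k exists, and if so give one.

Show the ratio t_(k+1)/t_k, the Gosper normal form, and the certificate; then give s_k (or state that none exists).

s_k = -2*(2*k - 1)*factorial(k + 3)/3**k

t_(k+1)/t_k = (k + 4)*(3*k + 2*(k + 1)**2 + 10)/(3*(2*k**2 + 3*k + 7)).
A = k/3 + 4/3, B = 1, C = k**2 + 3*k/2 + 7/2.
f must satisfy (k/3 + 4/3)·f(k+1) − (1)·f(k) = k**2 + 3*k/2 + 7/2.
Degrees (1,0,2) ⇒ d ≤ 1.
Solve for f: f(k) = 3*(2*k - 1)/2 (degree 1 ≤ 1).
Then R = B(k−1)f/C = 3*(2*k - 1)/(2*k**2 + 3*k + 7), so s_k = R(k)·t_k = -2*(2*k - 1)*factorial(k + 3)/3**k.
Δs = -2*(2*k**2 + 3*k + 7)*factorial(k + 3)/(3*3**k), as required.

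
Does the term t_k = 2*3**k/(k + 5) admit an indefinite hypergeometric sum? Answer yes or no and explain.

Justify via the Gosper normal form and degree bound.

No — key equation has no polynomial f.

Step 1: r(k) = 3*(k + 5)/(k + 6).
So A=3*k + 15 and B=k + 6, with C=1.
Solve (3*k + 15)·f(k+1) − (k + 5)·f(k) = 1.
deg f ≤ -1 (via 1,1,0).
Negative degree bound (-1): no f exists, t_k not Gosper-summable.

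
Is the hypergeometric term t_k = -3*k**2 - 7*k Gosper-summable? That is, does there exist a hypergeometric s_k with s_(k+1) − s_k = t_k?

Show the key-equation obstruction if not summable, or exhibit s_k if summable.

r(k) = (3*k**2 + 13*k + 10)/(k*(3*k + 7)) after simplifying.
Factor: A=1; B=1; C=k**2 + 7*k/3.
Solve (1)·f(k+1) − (1)·f(k) = k**2 + 7*k/3.
deg f ≤ 3 (via 0,0,2).
A polynomial solution: f(k) = k*(k - 1)*(k + 3)/3.
Then R = B(k−1)f/C = (k - 1)*(k + 3)/(3*k + 7), so s_k = R(k)·t_k = k*(-k**2 - 2*k + 3).
Check: Δs_k = k*(-3*k - 7). ✓

Yes. s_k = k*(-k**2 - 2*k + 3).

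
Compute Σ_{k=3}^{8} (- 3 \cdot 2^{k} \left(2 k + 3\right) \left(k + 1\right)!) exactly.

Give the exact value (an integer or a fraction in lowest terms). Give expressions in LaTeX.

Compute t_(k+1)/t_k: get 2*(k + 2)*(2*k + 5)/(2*k + 3).
Take A(k)=2*k + 4, B(k)=1, C(k)=k + 3/2.
Key eq: (2*k + 4)·f(k+1) = (1)·f(k) + (k + 3/2).
Bound: deg f ≤ 0.
Coefficient equations give f(k) = 1/2.
Get s_k = R·t_k = -3*2**k*factorial(k + 1) with R(k) = B(k−1)f(k)/C(k) = 1/(2*k + 3).
s_(k+1) − s_k = -3*2**k*(2*k + 3)*factorial(k + 1) = t_k.
Σ_(k=3)^(8) t_k = s_(9) − s_(3) = -5573836800 − (-576) = -5573836224.

Σ = -5573836224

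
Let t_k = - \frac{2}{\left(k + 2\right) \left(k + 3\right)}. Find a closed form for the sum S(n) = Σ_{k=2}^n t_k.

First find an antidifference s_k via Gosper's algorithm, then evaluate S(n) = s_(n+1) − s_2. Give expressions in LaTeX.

t_(k+1)/t_k = (k + 2)/(k + 4).
Gosper form: A/B · C(k+1)/C(k) with A=k + 2, B=k + 4, C=1.
Need (k + 2)·f(k+1) − (k + 3)·f(k) = 1.
From deg A=1, deg B=1, deg C=0: d=1.
Solve for f: f(k) = k/2 (degree 1 ≤ 1).
R(k) = B(k−1)·f(k)/C(k) = k*(k + 3)/2; s_k = R·t_k = -k/(k + 2).
Δs = -2/(k**2 + 5*k + 6), as required.
Telescope: S(n) = s_(n+1) − s_(2) = (-n - 1)/(n + 3) − (-1/2) = (1 - n)/(2*(n + 3)).

S(n) = \frac{1 - n}{2 \left(n + 3\right)}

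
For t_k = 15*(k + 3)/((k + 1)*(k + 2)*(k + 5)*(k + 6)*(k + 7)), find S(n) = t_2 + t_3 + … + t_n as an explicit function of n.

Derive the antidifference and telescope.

Ratio r(k) = (k + 1)*(k + 4)*(k + 5)/((k + 3)**2*(k + 8)).
Factor: A=k + 1; B=k + 8; C=k**3 + 10*k**2 + 33*k + 36.
Key eq: (k + 1)·f(k+1) = (k + 7)·f(k) + (k**3 + 10*k**2 + 33*k + 36).
From deg A=1, deg B=1, deg C=3: d=6.
Solving with deg f ≤ 6: f(k) = k*(k + 2)*(k + 3)*(k + 4)*(k**2 + 12*k + 41)/90.
Get s_k = R·t_k = k*(k**2 + 12*k + 41)/(6*(k**3 + 12*k**2 + 41*k + 30)) with R(k) = B(k−1)f(k)/C(k) = k*(k + 2)*(k + 7)*(k**2 + 12*k + 41)/(90*(k + 3)).
Verify: 15*(k + 3)/(k**5 + 21*k**4 + 163*k**3 + 567*k**2 + 844*k + 420) matches t_k.
Evaluate: s_(n+1) = (n**3 + 15*n**2 + 68*n + 54)/(6*(n**3 + 15*n**2 + 68*n + 84)); subtract s_(2) = 23/168 ⇒ S(n) = 5*(n**3 + 15*n**2 + 68*n - 84)/(168*(n**3 + 15*n**2 + 68*n + 84)).

S(n) = 5*(n**3 + 15*n**2 + 68*n - 84)/(168*(n**3 + 15*n**2 + 68*n + 84))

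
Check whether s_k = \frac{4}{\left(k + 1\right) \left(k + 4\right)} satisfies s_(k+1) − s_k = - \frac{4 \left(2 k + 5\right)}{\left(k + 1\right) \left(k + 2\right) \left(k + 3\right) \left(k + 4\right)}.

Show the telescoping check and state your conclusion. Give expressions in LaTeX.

Invalid: residual \frac{4 \left(3 k + 7\right)}{k^{5} + 15 k^{4} + 85 k^{3} + 225 k^{2} + 274 k + 120} ≠ 0.

s_(k+1) = 4/((k + 2)*(k + 5))
s_(k+1) − s_k = 8*(-k - 3)/(k**4 + 12*k**3 + 49*k**2 + 78*k + 40)
(s_(k+1) − s_k) − t_k = 4*(3*k + 7)/(k**5 + 15*k**4 + 85*k**3 + 225*k**2 + 274*k + 120)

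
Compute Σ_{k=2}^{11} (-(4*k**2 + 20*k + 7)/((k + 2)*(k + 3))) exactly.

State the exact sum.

Compute t_(k+1)/t_k: get (k + 2)*(20*k + 4*(k + 1)**2 + 27)/((k + 4)*(4*k**2 + 20*k + 7)).
Factor: A=k + 2; B=k + 4; C=k**2 + 5*k + 7/4.
Key eq: (k + 2)·f(k+1) = (k + 3)·f(k) + (k**2 + 5*k + 7/4).
From deg A=1, deg B=1, deg C=2: d=2.
Match coefficients ⇒ f(k) = k*(8*k - 1)/8.
So s_k = (B(k−1)f/C)·t_k = (k*(k + 3)*(8*k - 1)/(2*(4*k**2 + 20*k + 7)))·t_k = k*(1 - 8*k)/(2*(k + 2)).
Check: Δs_k = (-4*k**2 - 20*k - 7)/(k**2 + 5*k + 6). ✓
Evaluate s at k=12 and k=2: -285/7 and -15/4; difference -1035/28.

Σ = -1035/28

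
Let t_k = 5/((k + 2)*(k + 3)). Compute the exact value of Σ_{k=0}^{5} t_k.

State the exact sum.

Σ = 15/8

r(k) = (k + 2)/(k + 4) after simplifying.
Normal form (A,B,C) = (k + 2, k + 4, 1).
f must satisfy (k + 2)·f(k+1) − (k + 3)·f(k) = 1.
deg f ≤ 1 (via 1,1,0).
Solve for f: f(k) = k/2 (degree 1 ≤ 1).
Certificate R = B(k−1)f/C = k*(k + 3)/2 gives s_k = 5*k/(2*(k + 2)).
s_(k+1) − s_k = 5/(k**2 + 5*k + 6) = t_k.
Sum = s_(6) − s_(0); s_(6) = 15/8, s_(0) = 0 ⇒ 15/8.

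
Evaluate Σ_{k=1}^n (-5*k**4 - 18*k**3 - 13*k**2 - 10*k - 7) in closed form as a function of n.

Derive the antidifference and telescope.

The ratio is (5*k**4 + 38*k**3 + 97*k**2 + 110*k + 53)/(5*k**4 + 18*k**3 + 13*k**2 + 10*k + 7).
Normal form (A,B,C) = (1, 1, k**4 + 18*k**3/5 + 13*k**2/5 + 2*k + 7/5).
Need (1)·f(k+1) − (1)·f(k) = k**4 + 18*k**3/5 + 13*k**2/5 + 2*k + 7/5.
Bound: deg f ≤ 5.
Coefficient equations give f(k) = k*(k**4 + 2*k**3 - 3*k**2 + 3*k + 4)/5.
So s_k = (B(k−1)f/C)·t_k = (k*(k**4 + 2*k**3 - 3*k**2 + 3*k + 4)/(5*k**4 + 18*k**3 + 13*k**2 + 10*k + 7))·t_k = k*(-k**4 - 2*k**3 + 3*k**2 - 3*k - 4).
s_(k+1) − s_k = -5*k**4 - 18*k**3 - 13*k**2 - 10*k - 7 = t_k.
s_(n+1) = -n**5 - 7*n**4 - 15*n**3 - 16*n**2 - 14*n - 7 and s_(1) = -7, so S(n) = n*(-n**4 - 7*n**3 - 15*n**2 - 16*n - 14).

S(n) = n*(-n**4 - 7*n**3 - 15*n**2 - 16*n - 14)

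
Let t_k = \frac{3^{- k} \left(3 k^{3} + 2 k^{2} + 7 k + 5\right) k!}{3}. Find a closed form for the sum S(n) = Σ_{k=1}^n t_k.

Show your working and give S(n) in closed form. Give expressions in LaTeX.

S(n) = 3^{- n - 1} \left(- 5 \cdot 3^{n} + 3 n^{3} n! + 11 n^{2} n! + 13 n n! + 5 n!\right)

Compute t_(k+1)/t_k: get (3*k**4 + 14*k**3 + 31*k**2 + 37*k + 17)/(3*(3*k**3 + 2*k**2 + 7*k + 5)).
Factor: A=k/3 + 1/3; B=1; C=k**3 + 2*k**2/3 + 7*k/3 + 5/3.
Solve (k/3 + 1/3)·f(k+1) − (1)·f(k) = k**3 + 2*k**2/3 + 7*k/3 + 5/3.
deg f ≤ 2 (via 1,0,3).
A polynomial solution: f(k) = k*(3*k + 2).
Then R = B(k−1)f/C = 3*k*(3*k + 2)/(3*k**3 + 2*k**2 + 7*k + 5), so s_k = R(k)·t_k = k*(3*k + 2)*factorial(k)/3**k.
s_(k+1) − s_k = (3*k**3 + 2*k**2 + 7*k + 5)*factorial(k)/(3*3**k) = t_k.
Telescope: S(n) = s_(n+1) − s_(1) = 3**(-n - 1)*(n + 1)*(3*n + 5)*factorial(n + 1) − (5/3) = 3**(-n - 1)*(-5*3**n + 3*n**3*factorial(n) + 11*n**2*factorial(n) + 13*n*factorial(n) + 5*factorial(n)).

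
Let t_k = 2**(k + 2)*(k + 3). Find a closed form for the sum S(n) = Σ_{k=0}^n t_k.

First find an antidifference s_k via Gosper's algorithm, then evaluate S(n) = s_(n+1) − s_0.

The ratio is 2*(k + 4)/(k + 3).
So A=2 and B=1, with C=k + 3.
Key eq: (2)·f(k+1) = (1)·f(k) + (k + 3).
d = 1 from the (0,0,1) case.
A polynomial solution: f(k) = k + 1.
Then R = B(k−1)f/C = (k + 1)/(k + 3), so s_k = R(k)·t_k = 2**(k + 2)*(k + 1).
Check: Δs_k = 2**(k + 2)*(k + 3). ✓
s_(n+1) = 2**(n + 3)*(n + 2) and s_(0) = 4, so S(n) = 8*2**n*n + 16*2**n - 4.

S(n) = 8*2**n*n + 16*2**n - 4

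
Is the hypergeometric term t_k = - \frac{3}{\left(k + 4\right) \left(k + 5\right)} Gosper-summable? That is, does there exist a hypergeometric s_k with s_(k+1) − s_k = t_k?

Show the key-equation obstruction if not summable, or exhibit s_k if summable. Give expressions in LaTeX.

r(k) = (k + 4)/(k + 6) after simplifying.
Take A(k)=k + 4, B(k)=k + 6, C(k)=1.
f must satisfy (k + 4)·f(k+1) − (k + 5)·f(k) = 1.
Bound: deg f ≤ 1.
Solve for f: f(k) = k/4 (degree 1 ≤ 1).
So s_k = (B(k−1)f/C)·t_k = (k*(k + 5)/4)·t_k = -3*k/(4*k + 16).
Verify: -3/(k**2 + 9*k + 20) matches t_k.

Yes. s_k = - \frac{3 k}{4 k + 16}.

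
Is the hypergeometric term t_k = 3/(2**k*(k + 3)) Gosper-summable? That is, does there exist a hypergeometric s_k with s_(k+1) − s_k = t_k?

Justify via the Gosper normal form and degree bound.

Compute t_(k+1)/t_k: get (k + 3)/(2*(k + 4)).
Take A(k)=k/2 + 3/2, B(k)=k + 4, C(k)=1.
Set up (k/2 + 3/2)·f(k+1) − (k + 3)·f(k) − (1) = 0.
deg f ≤ -1 (via 1,1,0).
d = -1 < 0 ⇒ no nonzero polynomial f; not summable.

No — key equation has no polynomial f.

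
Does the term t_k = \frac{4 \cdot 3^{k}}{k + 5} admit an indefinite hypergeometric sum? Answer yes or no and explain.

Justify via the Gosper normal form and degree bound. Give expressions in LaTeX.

Ratio r(k) = 3*(k + 5)/(k + 6).
Gosper form: A/B · C(k+1)/C(k) with A=3*k + 15, B=k + 6, C=1.
Solve (3*k + 15)·f(k+1) − (k + 5)·f(k) = 1.
deg f ≤ -1 (via 1,1,0).
Bound -1 < 0, so the key equation has no polynomial solution.

No. Not Gosper-summable.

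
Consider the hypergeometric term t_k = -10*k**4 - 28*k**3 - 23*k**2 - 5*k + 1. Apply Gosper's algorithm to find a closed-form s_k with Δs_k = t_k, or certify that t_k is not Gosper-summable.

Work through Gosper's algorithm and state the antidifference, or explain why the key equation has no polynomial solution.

s_k = k**2*(-2*k**3 - 2*k**2 + 3*k + 2)

Ratio r(k) = (10*k**4 + 68*k**3 + 167*k**2 + 175*k + 65)/(10*k**4 + 28*k**3 + 23*k**2 + 5*k - 1).
Factor: A=1; B=1; C=k**4 + 14*k**3/5 + 23*k**2/10 + k/2 - 1/10.
f must satisfy (1)·f(k+1) − (1)·f(k) = k**4 + 14*k**3/5 + 23*k**2/10 + k/2 - 1/10.
From deg A=0, deg B=0, deg C=4: d=5.
Match coefficients ⇒ f(k) = k**2*(2*k**3 + 2*k**2 - 3*k - 2)/10.
Get s_k = R·t_k = k**2*(-2*k**3 - 2*k**2 + 3*k + 2) with R(k) = B(k−1)f(k)/C(k) = k**2*(2*k**3 + 2*k**2 - 3*k - 2)/(10*k**4 + 28*k**3 + 23*k**2 + 5*k - 1).
Verify: -10*k**4 - 28*k**3 - 23*k**2 - 5*k + 1 matches t_k.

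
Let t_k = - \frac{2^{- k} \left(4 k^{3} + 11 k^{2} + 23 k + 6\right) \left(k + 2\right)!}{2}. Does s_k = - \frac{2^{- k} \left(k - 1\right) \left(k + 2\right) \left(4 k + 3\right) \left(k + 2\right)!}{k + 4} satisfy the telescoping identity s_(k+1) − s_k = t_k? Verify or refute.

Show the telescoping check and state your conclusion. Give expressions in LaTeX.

s_(k+1) = -k*(k + 3)*(4*k + 7)*factorial(k + 3)/(2*2**k*(k + 5))
s_(k+1) − s_k = -(4*k**5 + 39*k**4 + 148*k**3 + 315*k**2 + 314*k + 60)*factorial(k + 2)/(2*2**k*(k + 4)*(k + 5))
(s_(k+1) − s_k) − t_k = (4*k**4 + 27*k**3 + 59*k**2 + 100*k + 30)*factorial(k + 2)/(2**k*(k + 4)*(k + 5))

Invalid: residual \frac{2^{- k} \left(4 k^{4} + 27 k^{3} + 59 k^{2} + 100 k + 30\right) \left(k + 2\right)!}{\left(k + 4\right) \left(k + 5\right)} ≠ 0.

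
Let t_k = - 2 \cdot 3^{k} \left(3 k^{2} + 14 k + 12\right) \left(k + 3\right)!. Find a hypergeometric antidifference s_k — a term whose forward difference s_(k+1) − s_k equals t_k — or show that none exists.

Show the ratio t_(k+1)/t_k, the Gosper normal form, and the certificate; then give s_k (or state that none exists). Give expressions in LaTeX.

s_k = - 2 \cdot 3^{k} k \left(k + 3\right)!

Compute t_(k+1)/t_k: get 3*(3*k**3 + 32*k**2 + 109*k + 116)/(3*k**2 + 14*k + 12).
Gosper form: A/B · C(k+1)/C(k) with A=3*k + 12, B=1, C=k**2 + 14*k/3 + 4.
Key eq: (3*k + 12)·f(k+1) = (1)·f(k) + (k**2 + 14*k/3 + 4).
d = 1 from the (1,0,2) case.
A polynomial solution: f(k) = k/3.
So s_k = (B(k−1)f/C)·t_k = (k/(3*k**2 + 14*k + 12))·t_k = -2*3**k*k*factorial(k + 3).
Verify: -2*3**k*(3*k**2 + 14*k + 12)*factorial(k + 3) matches t_k.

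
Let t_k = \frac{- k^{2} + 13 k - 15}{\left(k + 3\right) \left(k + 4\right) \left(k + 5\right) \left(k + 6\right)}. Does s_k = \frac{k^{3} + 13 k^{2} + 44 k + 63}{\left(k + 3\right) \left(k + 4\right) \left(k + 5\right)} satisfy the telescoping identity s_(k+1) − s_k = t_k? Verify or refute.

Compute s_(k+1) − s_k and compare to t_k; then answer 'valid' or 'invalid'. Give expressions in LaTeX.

valid (s_(k+1) − s_k reduces to t_k)

s_(k+1) = (44*k + (k + 1)**3 + 13*(k + 1)**2 + 107)/((k + 4)*(k + 5)*(k + 6))
s_(k+1) − s_k = (-k**2 + 13*k - 15)/(k**4 + 18*k**3 + 119*k**2 + 342*k + 360)
(s_(k+1) − s_k) − t_k = 0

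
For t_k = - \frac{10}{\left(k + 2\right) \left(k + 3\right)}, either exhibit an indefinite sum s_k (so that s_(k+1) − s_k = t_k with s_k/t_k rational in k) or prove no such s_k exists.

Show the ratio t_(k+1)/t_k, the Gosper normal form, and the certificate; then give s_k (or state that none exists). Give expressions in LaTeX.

r(k) = (k + 2)/(k + 4) after simplifying.
A = k + 2, B = k + 4, C = 1.
Set up (k + 2)·f(k+1) − (k + 3)·f(k) − (1) = 0.
d = 1 from the (1,1,0) case.
Solve for f: f(k) = k/2 (degree 1 ≤ 1).
So s_k = (B(k−1)f/C)·t_k = (k*(k + 3)/2)·t_k = -5*k/(k + 2).
Δs = -10/(k**2 + 5*k + 6), as required.

s_k = - \frac{5 k}{k + 2}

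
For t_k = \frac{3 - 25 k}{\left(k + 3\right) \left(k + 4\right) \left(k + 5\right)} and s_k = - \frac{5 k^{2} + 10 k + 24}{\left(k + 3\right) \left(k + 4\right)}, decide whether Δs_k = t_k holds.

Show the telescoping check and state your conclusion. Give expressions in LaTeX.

valid; difference matches t_k

s_(k+1) = (-10*k - 5*(k + 1)**2 - 34)/((k + 4)*(k + 5))
s_(k+1) − s_k = (3 - 25*k)/(k**3 + 12*k**2 + 47*k + 60)
(s_(k+1) − s_k) − t_k = 0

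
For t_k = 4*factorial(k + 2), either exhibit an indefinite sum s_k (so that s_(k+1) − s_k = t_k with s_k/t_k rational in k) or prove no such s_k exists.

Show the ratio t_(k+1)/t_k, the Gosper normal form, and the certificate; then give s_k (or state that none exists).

none (Gosper's algorithm certifies no s_k)

Ratio r(k) = k + 3.
Factor: A=k + 3; B=1; C=1.
f must satisfy (k + 3)·f(k+1) − (1)·f(k) = 1.
From deg A=1, deg B=0, deg C=0: d=-1.
Bound -1 < 0, so the key equation has no polynomial solution.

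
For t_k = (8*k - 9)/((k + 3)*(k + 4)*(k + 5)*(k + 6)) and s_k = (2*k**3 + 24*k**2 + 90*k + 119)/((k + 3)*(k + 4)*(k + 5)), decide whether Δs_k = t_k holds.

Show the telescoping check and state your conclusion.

s_(k+1) = (90*k + 2*(k + 1)**3 + 24*(k + 1)**2 + 209)/((k + 4)*(k + 5)*(k + 6))
s_(k+1) − s_k = (8*k - 9)/(k**4 + 18*k**3 + 119*k**2 + 342*k + 360)
(s_(k+1) − s_k) − t_k = 0

Valid: the claim telescopes to t_k.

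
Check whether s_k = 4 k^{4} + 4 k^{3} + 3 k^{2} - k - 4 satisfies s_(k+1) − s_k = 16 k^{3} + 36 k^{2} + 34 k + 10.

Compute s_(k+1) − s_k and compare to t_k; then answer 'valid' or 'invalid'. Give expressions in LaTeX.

valid; difference matches t_k

s_(k+1) = 4*k**4 + 20*k**3 + 39*k**2 + 33*k + 6
s_(k+1) − s_k = 16*k**3 + 36*k**2 + 34*k + 10
(s_(k+1) − s_k) − t_k = 0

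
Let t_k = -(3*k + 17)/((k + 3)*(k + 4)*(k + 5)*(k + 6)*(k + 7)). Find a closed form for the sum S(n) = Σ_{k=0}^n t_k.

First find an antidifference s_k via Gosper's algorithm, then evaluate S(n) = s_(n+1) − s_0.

S(n) = (-n**3 - 16*n**2 - 83*n - 68)/(72*(n**3 + 16*n**2 + 83*n + 140))

r(k) = (k + 3)*(3*k + 20)/((k + 8)*(3*k + 17)) after simplifying.
Take A(k)=k + 3, B(k)=k + 8, C(k)=k + 17/3.
f must satisfy (k + 3)·f(k+1) − (k + 7)·f(k) = k + 17/3.
Degrees (1,1,1) ⇒ d ≤ 4.
Solve for f: f(k) = k*(k + 5)*(k**2 + 13*k + 54)/216 (degree 4 ≤ 4).
Then R = B(k−1)f/C = k*(k + 5)*(k + 7)*(k**2 + 13*k + 54)/(72*(3*k + 17)), so s_k = R(k)·t_k = k*(-k**2 - 13*k - 54)/(72*(k**3 + 13*k**2 + 54*k + 72)).
s_(k+1) − s_k = (-3*k - 17)/(k**5 + 25*k**4 + 245*k**3 + 1175*k**2 + 2754*k + 2520) = t_k.
Evaluate: s_(n+1) = (-n**3 - 16*n**2 - 83*n - 68)/(72*(n**3 + 16*n**2 + 83*n + 140)); subtract s_(0) = 0 ⇒ S(n) = (-n**3 - 16*n**2 - 83*n - 68)/(72*(n**3 + 16*n**2 + 83*n + 140)).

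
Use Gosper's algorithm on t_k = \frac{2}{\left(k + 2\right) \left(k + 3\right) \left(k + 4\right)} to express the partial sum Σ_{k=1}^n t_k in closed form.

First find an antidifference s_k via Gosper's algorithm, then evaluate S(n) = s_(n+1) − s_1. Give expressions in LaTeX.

The ratio is (k + 2)/(k + 5).
Factor: A=k + 2; B=k + 5; C=1.
Need (k + 2)·f(k+1) − (k + 4)·f(k) = 1.
d = 2 from the (1,1,0) case.
Solve for f: f(k) = k*(k + 5)/12 (degree 2 ≤ 2).
Then R = B(k−1)f/C = k*(k + 4)*(k + 5)/12, so s_k = R(k)·t_k = k*(k + 5)/(6*(k + 2)*(k + 3)).
Verify: 2/(k**3 + 9*k**2 + 26*k + 24) matches t_k.
s_(n+1) = (n**2 + 7*n + 6)/(6*(n**2 + 7*n + 12)) and s_(1) = 1/12, so S(n) = n*(n + 7)/(12*(n**2 + 7*n + 12)).

S(n) = \frac{n \left(n + 7\right)}{12 \left(n^{2} + 7 n + 12\right)}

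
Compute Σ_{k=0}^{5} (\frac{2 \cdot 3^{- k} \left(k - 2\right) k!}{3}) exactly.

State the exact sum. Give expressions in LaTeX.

Σ = -2/81

Step 1: r(k) = (k**2 - 1)/(3*(k - 2)).
So A=k/3 + 1/3 and B=1, with C=k - 2.
f must satisfy (k/3 + 1/3)·f(k+1) − (1)·f(k) = k - 2.
deg f ≤ 0 (via 1,0,1).
Solving with deg f ≤ 0: f(k) = 3.
Then R = B(k−1)f/C = 3/(k - 2), so s_k = R(k)·t_k = 2*factorial(k)/3**k.
Δs = 2*(k - 2)*factorial(k)/(3*3**k), as required.
Sum = s_(6) − s_(0); s_(6) = 160/81, s_(0) = 2 ⇒ -2/81.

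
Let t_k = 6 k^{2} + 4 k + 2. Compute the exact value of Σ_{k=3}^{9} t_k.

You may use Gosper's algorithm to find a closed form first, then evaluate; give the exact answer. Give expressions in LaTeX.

t_(k+1)/t_k = (3*k**2 + 8*k + 6)/(3*k**2 + 2*k + 1).
Normal form (A,B,C) = (1, 1, k**2 + 2*k/3 + 1/3).
Set up (1)·f(k+1) − (1)·f(k) − (k**2 + 2*k/3 + 1/3) = 0.
Bound: deg f ≤ 3.
A polynomial solution: f(k) = k*(2*k**2 - k + 1)/6.
So s_k = (B(k−1)f/C)·t_k = (k*(2*k**2 - k + 1)/(2*(3*k**2 + 2*k + 1)))·t_k = k*(2*k**2 - k + 1).
Δs = 6*k**2 + 4*k + 2, as required.
Evaluate s at k=10 and k=3: 1910 and 48; difference 1862.

Σ = 1862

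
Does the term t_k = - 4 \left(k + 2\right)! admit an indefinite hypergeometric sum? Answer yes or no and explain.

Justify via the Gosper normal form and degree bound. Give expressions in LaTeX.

No — key equation has no polynomial f.

The ratio is k + 3.
A = k + 3, B = 1, C = 1.
Need (k + 3)·f(k+1) − (1)·f(k) = 1.
deg f ≤ -1 (via 1,0,0).
deg f ≤ -1 is impossible — no certificate.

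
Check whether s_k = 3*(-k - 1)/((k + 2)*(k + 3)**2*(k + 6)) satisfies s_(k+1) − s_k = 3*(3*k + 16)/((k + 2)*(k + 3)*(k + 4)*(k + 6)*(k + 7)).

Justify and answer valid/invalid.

s_(k+1) = 3*(-k - 2)/((k + 3)*(k + 4)**2*(k + 7))
s_(k+1) − s_k = 3*(3*k**3 + 29*k**2 + 76*k + 40)/(k**7 + 29*k**6 + 351*k**5 + 2299*k**4 + 8804*k**3 + 19716*k**2 + 23904*k + 12096)
(s_(k+1) − s_k) − t_k = 24*(-k**2 - 9*k - 19)/(k**7 + 29*k**6 + 351*k**5 + 2299*k**4 + 8804*k**3 + 19716*k**2 + 23904*k + 12096)

Invalid: residual 24*(-k**2 - 9*k - 19)/(k**7 + 29*k**6 + 351*k**5 + 2299*k**4 + 8804*k**3 + 19716*k**2 + 23904*k + 12096) ≠ 0.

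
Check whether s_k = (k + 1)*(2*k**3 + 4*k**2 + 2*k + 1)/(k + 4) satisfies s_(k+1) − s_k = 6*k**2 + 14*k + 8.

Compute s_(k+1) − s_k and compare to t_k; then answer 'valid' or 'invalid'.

s_(k+1) = (2*k**4 + 14*k**3 + 36*k**2 + 41*k + 18)/(k + 5)
s_(k+1) − s_k = (6*k**4 + 56*k**3 + 152*k**2 + 166*k + 67)/(k**2 + 9*k + 20)
(s_(k+1) − s_k) − t_k = 3*(-4*k**3 - 34*k**2 - 62*k - 31)/(k**2 + 9*k + 20)

Invalid: residual 3*(-4*k**3 - 34*k**2 - 62*k - 31)/(k**2 + 9*k + 20) ≠ 0.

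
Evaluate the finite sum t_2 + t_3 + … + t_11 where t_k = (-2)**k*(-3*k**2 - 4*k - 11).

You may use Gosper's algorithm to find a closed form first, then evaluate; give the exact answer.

Ratio r(k) = 2*(-3*k**2 - 10*k - 18)/(3*k**2 + 4*k + 11).
Take A(k)=-2, B(k)=1, C(k)=k**2 + 4*k/3 + 11/3.
Set up (-2)·f(k+1) − (1)·f(k) − (k**2 + 4*k/3 + 11/3) = 0.
Degrees (0,0,2) ⇒ d ≤ 2.
Coefficient equations give f(k) = -(k**2 + 3)/3.
Then R = B(k−1)f/C = -(k**2 + 3)/(3*k**2 + 4*k + 11), so s_k = R(k)·t_k = (-2)**k*(k**2 + 3).
Verify: (-2)**k*(-3*k**2 - 4*k - 11) matches t_k.
Sum = s_(12) − s_(2); s_(12) = 602112, s_(2) = 28 ⇒ 602084.

Σ = 602084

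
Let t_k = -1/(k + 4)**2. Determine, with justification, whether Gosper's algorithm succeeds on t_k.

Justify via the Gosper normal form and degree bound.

t_(k+1)/t_k = (k + 4)**2/(k + 5)**2.
So A=k**2 + 8*k + 16 and B=k**2 + 10*k + 25, with C=1.
Set up (k**2 + 8*k + 16)·f(k+1) − (k**2 + 8*k + 16)·f(k) − (1) = 0.
deg f ≤ 0 (via 2,2,0).
Generic f = c0 gives residual -1; -1 = 0 cannot hold, so t_k is not Gosper-summable.

No — the linear system for f has no solution.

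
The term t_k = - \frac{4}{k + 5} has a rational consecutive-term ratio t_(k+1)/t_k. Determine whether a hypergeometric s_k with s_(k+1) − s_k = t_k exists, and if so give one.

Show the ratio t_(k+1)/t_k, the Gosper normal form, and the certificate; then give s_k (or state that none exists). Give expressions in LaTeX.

not Gosper-summable; s_k does not exist

Ratio r(k) = (k + 5)/(k + 6).
Take A(k)=k + 5, B(k)=k + 6, C(k)=1.
Set up (k + 5)·f(k+1) − (k + 5)·f(k) − (1) = 0.
d = 0 from the (1,1,0) case.
Write f(k) = c0. Then LHS − RHS = -1, requiring -1 = 0: contradictory. No certificate.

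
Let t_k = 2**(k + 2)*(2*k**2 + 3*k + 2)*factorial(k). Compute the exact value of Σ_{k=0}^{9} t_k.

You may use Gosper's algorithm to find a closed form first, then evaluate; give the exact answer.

Σ = 148635648000

t_(k+1)/t_k = 2*(2*k**3 + 9*k**2 + 14*k + 7)/(2*k**2 + 3*k + 2).
A = 2*k + 2, B = 1, C = k**2 + 3*k/2 + 1.
Key eq: (2*k + 2)·f(k+1) = (1)·f(k) + (k**2 + 3*k/2 + 1).
d = 1 from the (1,0,2) case.
Match coefficients ⇒ f(k) = k/2.
So s_k = (B(k−1)f/C)·t_k = (k/(2*k**2 + 3*k + 2))·t_k = 2**(k + 2)*k*factorial(k).
Check: Δs_k = 2**(k + 2)*(2*k**2 + 3*k + 2)*factorial(k). ✓
Telescoping: Σ = s_(10) − s_(0) = 148635648000 − (0) = 148635648000.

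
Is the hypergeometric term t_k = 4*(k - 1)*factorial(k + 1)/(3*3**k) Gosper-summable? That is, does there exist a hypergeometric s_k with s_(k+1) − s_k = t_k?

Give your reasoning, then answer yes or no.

Yes. s_k = 4*factorial(k + 1)/3**k.

Ratio r(k) = k*(k + 2)/(3*(k - 1)).
So A=k/3 + 2/3 and B=1, with C=k - 1.
Need (k/3 + 2/3)·f(k+1) − (1)·f(k) = k - 1.
From deg A=1, deg B=0, deg C=1: d=0.
A polynomial solution: f(k) = 3.
Certificate R = B(k−1)f/C = 3/(k - 1) gives s_k = 4*factorial(k + 1)/3**k.
Verify: 4*(k - 1)*factorial(k + 1)/(3*3**k) matches t_k.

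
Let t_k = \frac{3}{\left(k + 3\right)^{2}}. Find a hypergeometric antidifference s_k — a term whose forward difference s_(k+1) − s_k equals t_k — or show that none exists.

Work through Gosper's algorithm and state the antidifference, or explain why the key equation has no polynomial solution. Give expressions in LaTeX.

no hypergeometric antidifference exists

Step 1: r(k) = (k + 3)**2/(k + 4)**2.
Factor: A=k**2 + 6*k + 9; B=k**2 + 8*k + 16; C=1.
f must satisfy (k**2 + 6*k + 9)·f(k+1) − (k**2 + 6*k + 9)·f(k) = 1.
d = 0 from the (2,2,0) case.
f = c0 ⇒ A·f(k+1) − B(k−1)·f(k) − C = -1. The system {-1 = 0} is inconsistent; no antidifference.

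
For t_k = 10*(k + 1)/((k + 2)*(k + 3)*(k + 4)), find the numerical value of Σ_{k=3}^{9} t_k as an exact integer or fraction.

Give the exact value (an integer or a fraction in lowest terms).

The ratio is (k + 2)**2/((k + 1)*(k + 5)).
So A=k + 2 and B=k + 5, with C=k + 1.
Solve (k + 2)·f(k+1) − (k + 4)·f(k) = k + 1.
Degrees (1,1,1) ⇒ d ≤ 2.
Coefficient equations give f(k) = k*(k + 1)/4.
Get s_k = R·t_k = 5*k*(k + 1)/(2*(k + 2)*(k + 3)) with R(k) = B(k−1)f(k)/C(k) = k*(k + 4)/4.
Verify: 10*(k + 1)/(k**3 + 9*k**2 + 26*k + 24) matches t_k.
Evaluate s at k=10 and k=3: 275/156 and 1; difference 119/156.

Σ = 119/156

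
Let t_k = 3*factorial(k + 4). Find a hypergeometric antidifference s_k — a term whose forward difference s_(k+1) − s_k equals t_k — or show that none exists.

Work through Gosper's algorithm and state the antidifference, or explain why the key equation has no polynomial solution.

no hypergeometric antidifference exists

Ratio r(k) = k + 5.
A = k + 5, B = 1, C = 1.
f must satisfy (k + 5)·f(k+1) − (1)·f(k) = 1.
Degrees (1,0,0) ⇒ d ≤ -1.
Negative degree bound (-1): no f exists, t_k not Gosper-summable.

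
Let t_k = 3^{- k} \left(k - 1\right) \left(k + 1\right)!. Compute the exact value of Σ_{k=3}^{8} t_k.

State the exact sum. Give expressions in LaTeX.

Step 1: r(k) = k*(k + 2)/(3*(k - 1)).
Normal form (A,B,C) = (k/3 + 2/3, 1, k - 1).
Solve (k/3 + 2/3)·f(k+1) − (1)·f(k) = k - 1.
From deg A=1, deg B=0, deg C=1: d=0.
Solving with deg f ≤ 0: f(k) = 3.
Then R = B(k−1)f/C = 3/(k - 1), so s_k = R(k)·t_k = 3**(1 - k)*factorial(k + 1).
Check: Δs_k = (k - 1)*factorial(k + 1)/3**k. ✓
Evaluate s at k=9 and k=3: 44800/81 and 8/3; difference 44584/81.

Σ = 44584/81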